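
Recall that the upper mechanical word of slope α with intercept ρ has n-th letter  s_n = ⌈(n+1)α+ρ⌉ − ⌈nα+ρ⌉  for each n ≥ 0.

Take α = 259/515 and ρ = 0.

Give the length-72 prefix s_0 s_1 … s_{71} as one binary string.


n=0: ⌈(1·259)/515⌉ − ⌈(0·259)/515⌉ = ⌈259/515⌉ − ⌈0/515⌉ = 1 − 0 = 1
n=1: ⌈(2·259)/515⌉ − ⌈(1·259)/515⌉ = ⌈518/515⌉ − ⌈259/515⌉ = 2 − 1 = 1
n=2: ⌈(3·259)/515⌉ − ⌈(2·259)/515⌉ = ⌈777/515⌉ − ⌈518/515⌉ = 2 − 2 = 0
n=3: ⌈(4·259)/515⌉ − ⌈(3·259)/515⌉ = ⌈1036/515⌉ − ⌈777/515⌉ = 3 − 2 = 1
n=4: ⌈(5·259)/515⌉ − ⌈(4·259)/515⌉ = ⌈1295/515⌉ − ⌈1036/515⌉ = 3 − 3 = 0
n=5: ⌈(6·259)/515⌉ − ⌈(5·259)/515⌉ = ⌈1554/515⌉ − ⌈1295/515⌉ = 4 − 3 = 1
n=6: ⌈(7·259)/515⌉ − ⌈(6·259)/515⌉ = ⌈1813/515⌉ − ⌈1554/515⌉ = 4 − 4 = 0
n=7: ⌈(8·259)/515⌉ − ⌈(7·259)/515⌉ = ⌈2072/515⌉ − ⌈1813/515⌉ = 5 − 4 = 1
n=8: ⌈(9·259)/515⌉ − ⌈(8·259)/515⌉ = ⌈2331/515⌉ − ⌈2072/515⌉ = 5 − 5 = 0
n=9: ⌈(10·259)/515⌉ − ⌈(9·259)/515⌉ = ⌈2590/515⌉ − ⌈2331/515⌉ = 6 − 5 = 1
n=10: ⌈(11·259)/515⌉ − ⌈(10·259)/515⌉ = ⌈2849/515⌉ − ⌈2590/515⌉ = 6 − 6 = 0
n=11: ⌈(12·259)/515⌉ − ⌈(11·259)/515⌉ = ⌈3108/515⌉ − ⌈2849/515⌉ = 7 − 6 = 1
n=12: ⌈(13·259)/515⌉ − ⌈(12·259)/515⌉ = ⌈3367/515⌉ − ⌈3108/515⌉ = 7 − 7 = 0
n=13: ⌈(14·259)/515⌉ − ⌈(13·259)/515⌉ = ⌈3626/515⌉ − ⌈3367/515⌉ = 8 − 7 = 1
n=14: ⌈(15·259)/515⌉ − ⌈(14·259)/515⌉ = ⌈3885/515⌉ − ⌈3626/515⌉ = 8 − 8 = 0
n=15: ⌈(16·259)/515⌉ − ⌈(15·259)/515⌉ = ⌈4144/515⌉ − ⌈3885/515⌉ = 9 − 8 = 1
n=16: ⌈(17·259)/515⌉ − ⌈(16·259)/515⌉ = ⌈4403/515⌉ − ⌈4144/515⌉ = 9 − 9 = 0
n=17: ⌈(18·259)/515⌉ − ⌈(17·259)/515⌉ = ⌈4662/515⌉ − ⌈4403/515⌉ = 10 − 9 = 1
n=18: ⌈(19·259)/515⌉ − ⌈(18·259)/515⌉ = ⌈4921/515⌉ − ⌈4662/515⌉ = 10 − 10 = 0
n=19: ⌈(20·259)/515⌉ − ⌈(19·259)/515⌉ = ⌈5180/515⌉ − ⌈4921/515⌉ = 11 − 10 = 1
n=20: ⌈(21·259)/515⌉ − ⌈(20·259)/515⌉ = ⌈5439/515⌉ − ⌈5180/515⌉ = 11 − 11 = 0
n=21: ⌈(22·259)/515⌉ − ⌈(21·259)/515⌉ = ⌈5698/515⌉ − ⌈5439/515⌉ = 12 − 11 = 1
n=22: ⌈(23·259)/515⌉ − ⌈(22·259)/515⌉ = ⌈5957/515⌉ − ⌈5698/515⌉ = 12 − 12 = 0
n=23: ⌈(24·259)/515⌉ − ⌈(23·259)/515⌉ = ⌈6216/515⌉ − ⌈5957/515⌉ = 13 − 12 = 1
n=24: ⌈(25·259)/515⌉ − ⌈(24·259)/515⌉ = ⌈6475/515⌉ − ⌈6216/515⌉ = 13 − 13 = 0
n=25: ⌈(26·259)/515⌉ − ⌈(25·259)/515⌉ = ⌈6734/515⌉ − ⌈6475/515⌉ = 14 − 13 = 1
n=26: ⌈(27·259)/515⌉ − ⌈(26·259)/515⌉ = ⌈6993/515⌉ − ⌈6734/515⌉ = 14 − 14 = 0
n=27: ⌈(28·259)/515⌉ − ⌈(27·259)/515⌉ = ⌈7252/515⌉ − ⌈6993/515⌉ = 15 − 14 = 1
n=28: ⌈(29·259)/515⌉ − ⌈(28·259)/515⌉ = ⌈7511/515⌉ − ⌈7252/515⌉ = 15 − 15 = 0
n=29: ⌈(30·259)/515⌉ − ⌈(29·259)/515⌉ = ⌈7770/515⌉ − ⌈7511/515⌉ = 16 − 15 = 1
n=30: ⌈(31·259)/515⌉ − ⌈(30·259)/515⌉ = ⌈8029/515⌉ − ⌈7770/515⌉ = 16 − 16 = 0
n=31: ⌈(32·259)/515⌉ − ⌈(31·259)/515⌉ = ⌈8288/515⌉ − ⌈8029/515⌉ = 17 − 16 = 1
n=32: ⌈(33·259)/515⌉ − ⌈(32·259)/515⌉ = ⌈8547/515⌉ − ⌈8288/515⌉ = 17 − 17 = 0
n=33: ⌈(34·259)/515⌉ − ⌈(33·259)/515⌉ = ⌈8806/515⌉ − ⌈8547/515⌉ = 18 − 17 = 1
n=34: ⌈(35·259)/515⌉ − ⌈(34·259)/515⌉ = ⌈9065/515⌉ − ⌈8806/515⌉ = 18 − 18 = 0
n=35: ⌈(36·259)/515⌉ − ⌈(35·259)/515⌉ = ⌈9324/515⌉ − ⌈9065/515⌉ = 19 − 18 = 1
n=36: ⌈(37·259)/515⌉ − ⌈(36·259)/515⌉ = ⌈9583/515⌉ − ⌈9324/515⌉ = 19 − 19 = 0
n=37: ⌈(38·259)/515⌉ − ⌈(37·259)/515⌉ = ⌈9842/515⌉ − ⌈9583/515⌉ = 20 − 19 = 1
n=38: ⌈(39·259)/515⌉ − ⌈(38·259)/515⌉ = ⌈10101/515⌉ − ⌈9842/515⌉ = 20 − 20 = 0
n=39: ⌈(40·259)/515⌉ − ⌈(39·259)/515⌉ = ⌈10360/515⌉ − ⌈10101/515⌉ = 21 − 20 = 1
n=40: ⌈(41·259)/515⌉ − ⌈(40·259)/515⌉ = ⌈10619/515⌉ − ⌈10360/515⌉ = 21 − 21 = 0
n=41: ⌈(42·259)/515⌉ − ⌈(41·259)/515⌉ = ⌈10878/515⌉ − ⌈10619/515⌉ = 22 − 21 = 1
n=42: ⌈(43·259)/515⌉ − ⌈(42·259)/515⌉ = ⌈11137/515⌉ − ⌈10878/515⌉ = 22 − 22 = 0
n=43: ⌈(44·259)/515⌉ − ⌈(43·259)/515⌉ = ⌈11396/515⌉ − ⌈11137/515⌉ = 23 − 22 = 1
n=44: ⌈(45·259)/515⌉ − ⌈(44·259)/515⌉ = ⌈11655/515⌉ − ⌈11396/515⌉ = 23 − 23 = 0
n=45: ⌈(46·259)/515⌉ − ⌈(45·259)/515⌉ = ⌈11914/515⌉ − ⌈11655/515⌉ = 24 − 23 = 1
n=46: ⌈(47·259)/515⌉ − ⌈(46·259)/515⌉ = ⌈12173/515⌉ − ⌈11914/515⌉ = 24 − 24 = 0
n=47: ⌈(48·259)/515⌉ − ⌈(47·259)/515⌉ = ⌈12432/515⌉ − ⌈12173/515⌉ = 25 − 24 = 1
n=48: ⌈(49·259)/515⌉ − ⌈(48·259)/515⌉ = ⌈12691/515⌉ − ⌈12432/515⌉ = 25 − 25 = 0
n=49: ⌈(50·259)/515⌉ − ⌈(49·259)/515⌉ = ⌈12950/515⌉ − ⌈12691/515⌉ = 26 − 25 = 1
n=50: ⌈(51·259)/515⌉ − ⌈(50·259)/515⌉ = ⌈13209/515⌉ − ⌈12950/515⌉ = 26 − 26 = 0
n=51: ⌈(52·259)/515⌉ − ⌈(51·259)/515⌉ = ⌈13468/515⌉ − ⌈13209/515⌉ = 27 − 26 = 1
n=52: ⌈(53·259)/515⌉ − ⌈(52·259)/515⌉ = ⌈13727/515⌉ − ⌈13468/515⌉ = 27 − 27 = 0
n=53: ⌈(54·259)/515⌉ − ⌈(53·259)/515⌉ = ⌈13986/515⌉ − ⌈13727/515⌉ = 28 − 27 = 1
n=54: ⌈(55·259)/515⌉ − ⌈(54·259)/515⌉ = ⌈14245/515⌉ − ⌈13986/515⌉ = 28 − 28 = 0
n=55: ⌈(56·259)/515⌉ − ⌈(55·259)/515⌉ = ⌈14504/515⌉ − ⌈14245/515⌉ = 29 − 28 = 1
n=56: ⌈(57·259)/515⌉ − ⌈(56·259)/515⌉ = ⌈14763/515⌉ − ⌈14504/515⌉ = 29 − 29 = 0
n=57: ⌈(58·259)/515⌉ − ⌈(57·259)/515⌉ = ⌈15022/515⌉ − ⌈14763/515⌉ = 30 − 29 = 1
n=58: ⌈(59·259)/515⌉ − ⌈(58·259)/515⌉ = ⌈15281/515⌉ − ⌈15022/515⌉ = 30 − 30 = 0
n=59: ⌈(60·259)/515⌉ − ⌈(59·259)/515⌉ = ⌈15540/515⌉ − ⌈15281/515⌉ = 31 − 30 = 1
n=60: ⌈(61·259)/515⌉ − ⌈(60·259)/515⌉ = ⌈15799/515⌉ − ⌈15540/515⌉ = 31 − 31 = 0
n=61: ⌈(62·259)/515⌉ − ⌈(61·259)/515⌉ = ⌈16058/515⌉ − ⌈15799/515⌉ = 32 − 31 = 1
n=62: ⌈(63·259)/515⌉ − ⌈(62·259)/515⌉ = ⌈16317/515⌉ − ⌈16058/515⌉ = 32 − 32 = 0
n=63: ⌈(64·259)/515⌉ − ⌈(63·259)/515⌉ = ⌈16576/515⌉ − ⌈16317/515⌉ = 33 − 32 = 1
n=64: ⌈(65·259)/515⌉ − ⌈(64·259)/515⌉ = ⌈16835/515⌉ − ⌈16576/515⌉ = 33 − 33 = 0
n=65: ⌈(66·259)/515⌉ − ⌈(65·259)/515⌉ = ⌈17094/515⌉ − ⌈16835/515⌉ = 34 − 33 = 1
n=66: ⌈(67·259)/515⌉ − ⌈(66·259)/515⌉ = ⌈17353/515⌉ − ⌈17094/515⌉ = 34 − 34 = 0
n=67: ⌈(68·259)/515⌉ − ⌈(67·259)/515⌉ = ⌈17612/515⌉ − ⌈17353/515⌉ = 35 − 34 = 1
n=68: ⌈(69·259)/515⌉ − ⌈(68·259)/515⌉ = ⌈17871/515⌉ − ⌈17612/515⌉ = 35 − 35 = 0
n=69: ⌈(70·259)/515⌉ − ⌈(69·259)/515⌉ = ⌈18130/515⌉ − ⌈17871/515⌉ = 36 − 35 = 1
n=70: ⌈(71·259)/515⌉ − ⌈(70·259)/515⌉ = ⌈18389/515⌉ − ⌈18130/515⌉ = 36 − 36 = 0
n=71: ⌈(72·259)/515⌉ − ⌈(71·259)/515⌉ = ⌈18648/515⌉ − ⌈18389/515⌉ = 37 − 36 = 1

110101010101010101010101010101010101010101010101010101010101010101010101


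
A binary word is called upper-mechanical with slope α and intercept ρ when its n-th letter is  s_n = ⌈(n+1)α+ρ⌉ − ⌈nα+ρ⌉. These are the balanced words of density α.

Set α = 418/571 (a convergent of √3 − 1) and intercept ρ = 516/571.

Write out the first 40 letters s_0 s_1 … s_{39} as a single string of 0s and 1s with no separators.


n=0: ⌈(1·418+516)/571⌉ − ⌈(0·418+516)/571⌉ = ⌈934/571⌉ − ⌈516/571⌉ = 2 − 1 = 1
n=1: ⌈(2·418+516)/571⌉ − ⌈(1·418+516)/571⌉ = ⌈1352/571⌉ − ⌈934/571⌉ = 3 − 2 = 1
n=2: ⌈(3·418+516)/571⌉ − ⌈(2·418+516)/571⌉ = ⌈1770/571⌉ − ⌈1352/571⌉ = 4 − 3 = 1
n=3: ⌈(4·418+516)/571⌉ − ⌈(3·418+516)/571⌉ = ⌈2188/571⌉ − ⌈1770/571⌉ = 4 − 4 = 0
n=4: ⌈(5·418+516)/571⌉ − ⌈(4·418+516)/571⌉ = ⌈2606/571⌉ − ⌈2188/571⌉ = 5 − 4 = 1
n=5: ⌈(6·418+516)/571⌉ − ⌈(5·418+516)/571⌉ = ⌈3024/571⌉ − ⌈2606/571⌉ = 6 − 5 = 1
n=6: ⌈(7·418+516)/571⌉ − ⌈(6·418+516)/571⌉ = ⌈3442/571⌉ − ⌈3024/571⌉ = 7 − 6 = 1
n=7: ⌈(8·418+516)/571⌉ − ⌈(7·418+516)/571⌉ = ⌈3860/571⌉ − ⌈3442/571⌉ = 7 − 7 = 0
n=8: ⌈(9·418+516)/571⌉ − ⌈(8·418+516)/571⌉ = ⌈4278/571⌉ − ⌈3860/571⌉ = 8 − 7 = 1
n=9: ⌈(10·418+516)/571⌉ − ⌈(9·418+516)/571⌉ = ⌈4696/571⌉ − ⌈4278/571⌉ = 9 − 8 = 1
n=10: ⌈(11·418+516)/571⌉ − ⌈(10·418+516)/571⌉ = ⌈5114/571⌉ − ⌈4696/571⌉ = 9 − 9 = 0
n=11: ⌈(12·418+516)/571⌉ − ⌈(11·418+516)/571⌉ = ⌈5532/571⌉ − ⌈5114/571⌉ = 10 − 9 = 1
n=12: ⌈(13·418+516)/571⌉ − ⌈(12·418+516)/571⌉ = ⌈5950/571⌉ − ⌈5532/571⌉ = 11 − 10 = 1
n=13: ⌈(14·418+516)/571⌉ − ⌈(13·418+516)/571⌉ = ⌈6368/571⌉ − ⌈5950/571⌉ = 12 − 11 = 1
n=14: ⌈(15·418+516)/571⌉ − ⌈(14·418+516)/571⌉ = ⌈6786/571⌉ − ⌈6368/571⌉ = 12 − 12 = 0
n=15: ⌈(16·418+516)/571⌉ − ⌈(15·418+516)/571⌉ = ⌈7204/571⌉ − ⌈6786/571⌉ = 13 − 12 = 1
n=16: ⌈(17·418+516)/571⌉ − ⌈(16·418+516)/571⌉ = ⌈7622/571⌉ − ⌈7204/571⌉ = 14 − 13 = 1
n=17: ⌈(18·418+516)/571⌉ − ⌈(17·418+516)/571⌉ = ⌈8040/571⌉ − ⌈7622/571⌉ = 15 − 14 = 1
n=18: ⌈(19·418+516)/571⌉ − ⌈(18·418+516)/571⌉ = ⌈8458/571⌉ − ⌈8040/571⌉ = 15 − 15 = 0
n=19: ⌈(20·418+516)/571⌉ − ⌈(19·418+516)/571⌉ = ⌈8876/571⌉ − ⌈8458/571⌉ = 16 − 15 = 1
n=20: ⌈(21·418+516)/571⌉ − ⌈(20·418+516)/571⌉ = ⌈9294/571⌉ − ⌈8876/571⌉ = 17 − 16 = 1
n=21: ⌈(22·418+516)/571⌉ − ⌈(21·418+516)/571⌉ = ⌈9712/571⌉ − ⌈9294/571⌉ = 18 − 17 = 1
n=22: ⌈(23·418+516)/571⌉ − ⌈(22·418+516)/571⌉ = ⌈10130/571⌉ − ⌈9712/571⌉ = 18 − 18 = 0
n=23: ⌈(24·418+516)/571⌉ − ⌈(23·418+516)/571⌉ = ⌈10548/571⌉ − ⌈10130/571⌉ = 19 − 18 = 1
n=24: ⌈(25·418+516)/571⌉ − ⌈(24·418+516)/571⌉ = ⌈10966/571⌉ − ⌈10548/571⌉ = 20 − 19 = 1
n=25: ⌈(26·418+516)/571⌉ − ⌈(25·418+516)/571⌉ = ⌈11384/571⌉ − ⌈10966/571⌉ = 20 − 20 = 0
n=26: ⌈(27·418+516)/571⌉ − ⌈(26·418+516)/571⌉ = ⌈11802/571⌉ − ⌈11384/571⌉ = 21 − 20 = 1
n=27: ⌈(28·418+516)/571⌉ − ⌈(27·418+516)/571⌉ = ⌈12220/571⌉ − ⌈11802/571⌉ = 22 − 21 = 1
n=28: ⌈(29·418+516)/571⌉ − ⌈(28·418+516)/571⌉ = ⌈12638/571⌉ − ⌈12220/571⌉ = 23 − 22 = 1
n=29: ⌈(30·418+516)/571⌉ − ⌈(29·418+516)/571⌉ = ⌈13056/571⌉ − ⌈12638/571⌉ = 23 − 23 = 0
n=30: ⌈(31·418+516)/571⌉ − ⌈(30·418+516)/571⌉ = ⌈13474/571⌉ − ⌈13056/571⌉ = 24 − 23 = 1
n=31: ⌈(32·418+516)/571⌉ − ⌈(31·418+516)/571⌉ = ⌈13892/571⌉ − ⌈13474/571⌉ = 25 − 24 = 1
n=32: ⌈(33·418+516)/571⌉ − ⌈(32·418+516)/571⌉ = ⌈14310/571⌉ − ⌈13892/571⌉ = 26 − 25 = 1
n=33: ⌈(34·418+516)/571⌉ − ⌈(33·418+516)/571⌉ = ⌈14728/571⌉ − ⌈14310/571⌉ = 26 − 26 = 0
n=34: ⌈(35·418+516)/571⌉ − ⌈(34·418+516)/571⌉ = ⌈15146/571⌉ − ⌈14728/571⌉ = 27 − 26 = 1
n=35: ⌈(36·418+516)/571⌉ − ⌈(35·418+516)/571⌉ = ⌈15564/571⌉ − ⌈15146/571⌉ = 28 − 27 = 1
n=36: ⌈(37·418+516)/571⌉ − ⌈(36·418+516)/571⌉ = ⌈15982/571⌉ − ⌈15564/571⌉ = 28 − 28 = 0
n=37: ⌈(38·418+516)/571⌉ − ⌈(37·418+516)/571⌉ = ⌈16400/571⌉ − ⌈15982/571⌉ = 29 − 28 = 1
n=38: ⌈(39·418+516)/571⌉ − ⌈(38·418+516)/571⌉ = ⌈16818/571⌉ − ⌈16400/571⌉ = 30 − 29 = 1
n=39: ⌈(40·418+516)/571⌉ − ⌈(39·418+516)/571⌉ = ⌈17236/571⌉ − ⌈16818/571⌉ = 31 − 30 = 1

1110111011011101110111011011101110110111


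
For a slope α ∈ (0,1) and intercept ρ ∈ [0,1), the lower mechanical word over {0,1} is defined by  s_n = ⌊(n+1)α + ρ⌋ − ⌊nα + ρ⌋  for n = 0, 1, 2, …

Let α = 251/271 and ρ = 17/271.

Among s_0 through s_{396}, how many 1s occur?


#1s = Σ_{n=0}^{396} s_n = Σ_{n=0}^{396} (⌊(n+1)α+ρ⌋ − ⌊nα+ρ⌋)
the sum telescopes: every ⌊nα+ρ⌋ with 0 < n < 397 appears once with + and once with −, leaving ⌊397α+ρ⌋ − ⌊0·α+ρ⌋
397α + ρ = (397·251 + 17) / 271 = 99664/271
ρ = 17/271
⌊99664/271⌋ = 367,  ⌊17/271⌋ = 0
#1s = 367 − 0 = 367

367


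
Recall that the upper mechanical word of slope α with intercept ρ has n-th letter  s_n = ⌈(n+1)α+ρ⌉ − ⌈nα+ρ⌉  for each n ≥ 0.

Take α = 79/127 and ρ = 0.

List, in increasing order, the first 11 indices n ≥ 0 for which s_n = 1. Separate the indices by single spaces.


0 1 3 4 6 8 9 11 12 14 16

n=0: ⌈79/127⌉−⌈0/127⌉ = 1−0 = 1  ← one
n=1: ⌈158/127⌉−⌈79/127⌉ = 2−1 = 1  ← one
n=2: ⌈237/127⌉−⌈158/127⌉ = 2−2 = 0
n=3: ⌈316/127⌉−⌈237/127⌉ = 3−2 = 1  ← one
n=4: ⌈395/127⌉−⌈316/127⌉ = 4−3 = 1  ← one
n=5: ⌈474/127⌉−⌈395/127⌉ = 4−4 = 0
n=6: ⌈553/127⌉−⌈474/127⌉ = 5−4 = 1  ← one
n=7: ⌈632/127⌉−⌈553/127⌉ = 5−5 = 0
n=8: ⌈711/127⌉−⌈632/127⌉ = 6−5 = 1  ← one
n=9: ⌈790/127⌉−⌈711/127⌉ = 7−6 = 1  ← one
n=10: ⌈869/127⌉−⌈790/127⌉ = 7−7 = 0
n=11: ⌈948/127⌉−⌈869/127⌉ = 8−7 = 1  ← one
n=12: ⌈1027/127⌉−⌈948/127⌉ = 9−8 = 1  ← one
n=13: ⌈1106/127⌉−⌈1027/127⌉ = 9−9 = 0
n=14: ⌈1185/127⌉−⌈1106/127⌉ = 10−9 = 1  ← one
n=15: ⌈1264/127⌉−⌈1185/127⌉ = 10−10 = 0
n=16: ⌈1343/127⌉−⌈1264/127⌉ = 11−10 = 1  ← one
positions of the first 11 ones: 0 1 3 4 6 8 9 11 12 14 16


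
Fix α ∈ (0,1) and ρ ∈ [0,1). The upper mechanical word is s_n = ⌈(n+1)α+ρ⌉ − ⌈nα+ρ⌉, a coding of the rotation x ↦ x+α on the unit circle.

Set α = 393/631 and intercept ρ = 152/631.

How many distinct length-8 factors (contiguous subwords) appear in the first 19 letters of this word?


8

t_n = ⌈(n·393+152)/631⌉ for n = 0 … 19:
  n=0…9: ⌈152/631⌉=1 ⌈545/631⌉=1 ⌈938/631⌉=2 ⌈1331/631⌉=3 ⌈1724/631⌉=3 ⌈2117/631⌉=4 ⌈2510/631⌉=4 ⌈2903/631⌉=5 ⌈3296/631⌉=6 ⌈3689/631⌉=6
  n=10…19: ⌈4082/631⌉=7 ⌈4475/631⌉=8 ⌈4868/631⌉=8 ⌈5261/631⌉=9 ⌈5654/631⌉=9 ⌈6047/631⌉=10 ⌈6440/631⌉=11 ⌈6833/631⌉=11 ⌈7226/631⌉=12 ⌈7619/631⌉=13
s_n = t_(n+1) − t_n for n = 0 … 18 gives
prefix = 0110101101101011011
slide a length-8 window over [0..7] … [11..18] (12 windows); first occurrence of each distinct factor:
  [  0..  7] 01101011
  [  1..  8] 11010110
  [  2..  9] 10101101
  [  3.. 10] 01011011
  [  4.. 11] 10110110
  [  5.. 12] 01101101
  [  6.. 13] 11011010
  [  7.. 14] 10110101
  (the other 4 windows repeat one of these)
distinct factors: {01011011, 01101011, 01101101, 10101101, 10110101, 10110110, 11010110, 11011010}
count = 8  (Sturmian bound for length 8 is 9)


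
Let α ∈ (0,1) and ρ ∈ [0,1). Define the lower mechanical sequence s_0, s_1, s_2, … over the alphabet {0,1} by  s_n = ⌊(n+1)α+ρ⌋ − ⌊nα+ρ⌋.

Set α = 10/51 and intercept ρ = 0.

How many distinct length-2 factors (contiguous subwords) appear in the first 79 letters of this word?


3

t_n = ⌊(n·10)/51⌋ for n = 0 … 79:
  n=0…9: ⌊0/51⌋=0 ⌊10/51⌋=0 ⌊20/51⌋=0 ⌊30/51⌋=0 ⌊40/51⌋=0 ⌊50/51⌋=0 ⌊60/51⌋=1 ⌊70/51⌋=1 ⌊80/51⌋=1 ⌊90/51⌋=1
  n=10…19: ⌊100/51⌋=1 ⌊110/51⌋=2 ⌊120/51⌋=2 ⌊130/51⌋=2 ⌊140/51⌋=2 ⌊150/51⌋=2 ⌊160/51⌋=3 ⌊170/51⌋=3 ⌊180/51⌋=3 ⌊190/51⌋=3
  n=20…29: ⌊200/51⌋=3 ⌊210/51⌋=4 ⌊220/51⌋=4 ⌊230/51⌋=4 ⌊240/51⌋=4 ⌊250/51⌋=4 ⌊260/51⌋=5 ⌊270/51⌋=5 ⌊280/51⌋=5 ⌊290/51⌋=5
  n=30…39: ⌊300/51⌋=5 ⌊310/51⌋=6 ⌊320/51⌋=6 ⌊330/51⌋=6 ⌊340/51⌋=6 ⌊350/51⌋=6 ⌊360/51⌋=7 ⌊370/51⌋=7 ⌊380/51⌋=7 ⌊390/51⌋=7
  n=40…49: ⌊400/51⌋=7 ⌊410/51⌋=8 ⌊420/51⌋=8 ⌊430/51⌋=8 ⌊440/51⌋=8 ⌊450/51⌋=8 ⌊460/51⌋=9 ⌊470/51⌋=9 ⌊480/51⌋=9 ⌊490/51⌋=9
  n=50…59: ⌊500/51⌋=9 ⌊510/51⌋=10 ⌊520/51⌋=10 ⌊530/51⌋=10 ⌊540/51⌋=10 ⌊550/51⌋=10 ⌊560/51⌋=10 ⌊570/51⌋=11 ⌊580/51⌋=11 ⌊590/51⌋=11
  n=60…69: ⌊600/51⌋=11 ⌊610/51⌋=11 ⌊620/51⌋=12 ⌊630/51⌋=12 ⌊640/51⌋=12 ⌊650/51⌋=12 ⌊660/51⌋=12 ⌊670/51⌋=13 ⌊680/51⌋=13 ⌊690/51⌋=13
  n=70…79: ⌊700/51⌋=13 ⌊710/51⌋=13 ⌊720/51⌋=14 ⌊730/51⌋=14 ⌊740/51⌋=14 ⌊750/51⌋=14 ⌊760/51⌋=14 ⌊770/51⌋=15 ⌊780/51⌋=15 ⌊790/51⌋=15
s_n = t_(n+1) − t_n for n = 0 … 78 gives
prefix = 0000010000100001000010000100001000010000100001000010000010000100001000010000100
slide a length-2 window over [0..1] … [77..78] (78 windows); first occurrence of each distinct factor:
  [  0..  1] 00
  [  4..  5] 01
  [  5..  6] 10
  (the other 75 windows repeat one of these)
distinct factors: {00, 01, 10}
count = 3  (Sturmian bound for length 2 is 3)


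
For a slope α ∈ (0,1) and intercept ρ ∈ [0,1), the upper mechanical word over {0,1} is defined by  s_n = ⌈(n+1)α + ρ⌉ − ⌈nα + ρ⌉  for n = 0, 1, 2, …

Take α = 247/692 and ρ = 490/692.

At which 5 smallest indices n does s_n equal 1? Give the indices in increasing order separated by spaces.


0 3 6 9 12

n=0: ⌈737/692⌉−⌈490/692⌉ = 2−1 = 1  ← one
n=1: ⌈984/692⌉−⌈737/692⌉ = 2−2 = 0
n=2: ⌈1231/692⌉−⌈984/692⌉ = 2−2 = 0
n=3: ⌈1478/692⌉−⌈1231/692⌉ = 3−2 = 1  ← one
n=4: ⌈1725/692⌉−⌈1478/692⌉ = 3−3 = 0
n=5: ⌈1972/692⌉−⌈1725/692⌉ = 3−3 = 0
n=6: ⌈2219/692⌉−⌈1972/692⌉ = 4−3 = 1  ← one
n=7: ⌈2466/692⌉−⌈2219/692⌉ = 4−4 = 0
n=8: ⌈2713/692⌉−⌈2466/692⌉ = 4−4 = 0
n=9: ⌈2960/692⌉−⌈2713/692⌉ = 5−4 = 1  ← one
n=10: ⌈3207/692⌉−⌈2960/692⌉ = 5−5 = 0
n=11: ⌈3454/692⌉−⌈3207/692⌉ = 5−5 = 0
n=12: ⌈3701/692⌉−⌈3454/692⌉ = 6−5 = 1  ← one
positions of the first 5 ones: 0 3 6 9 12


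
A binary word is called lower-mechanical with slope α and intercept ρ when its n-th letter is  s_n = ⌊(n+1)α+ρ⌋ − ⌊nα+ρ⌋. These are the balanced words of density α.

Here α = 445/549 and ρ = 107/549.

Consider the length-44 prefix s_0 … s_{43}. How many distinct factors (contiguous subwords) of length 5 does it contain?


t_n = ⌊(n·445+107)/549⌋ for n = 0 … 44:
  n=0…9: ⌊107/549⌋=0 ⌊552/549⌋=1 ⌊997/549⌋=1 ⌊1442/549⌋=2 ⌊1887/549⌋=3 ⌊2332/549⌋=4 ⌊2777/549⌋=5 ⌊3222/549⌋=5 ⌊3667/549⌋=6 ⌊4112/549⌋=7
  n=10…19: ⌊4557/549⌋=8 ⌊5002/549⌋=9 ⌊5447/549⌋=9 ⌊5892/549⌋=10 ⌊6337/549⌋=11 ⌊6782/549⌋=12 ⌊7227/549⌋=13 ⌊7672/549⌋=13 ⌊8117/549⌋=14 ⌊8562/549⌋=15
  n=20…29: ⌊9007/549⌋=16 ⌊9452/549⌋=17 ⌊9897/549⌋=18 ⌊10342/549⌋=18 ⌊10787/549⌋=19 ⌊11232/549⌋=20 ⌊11677/549⌋=21 ⌊12122/549⌋=22 ⌊12567/549⌋=22 ⌊13012/549⌋=23
  n=30…39: ⌊13457/549⌋=24 ⌊13902/549⌋=25 ⌊14347/549⌋=26 ⌊14792/549⌋=26 ⌊15237/549⌋=27 ⌊15682/549⌋=28 ⌊16127/549⌋=29 ⌊16572/549⌋=30 ⌊17017/549⌋=30 ⌊17462/549⌋=31
  n=40…44: ⌊17907/549⌋=32 ⌊18352/549⌋=33 ⌊18797/549⌋=34 ⌊19242/549⌋=35 ⌊19687/549⌋=35
s_n = t_(n+1) − t_n for n = 0 … 43 gives
prefix = 10111101111011110111110111101111011110111110
slide a length-5 window over [0..4] … [39..43] (40 windows); first occurrence of each distinct factor:
  [  0..  4] 10111
  [  1..  5] 01111
  [  2..  6] 11110
  [  3..  7] 11101
  [  4..  8] 11011
  [ 17.. 21] 11111
  (the other 34 windows repeat one of these)
distinct factors: {01111, 10111, 11011, 11101, 11110, 11111}
count = 6  (Sturmian bound for length 5 is 6)

6


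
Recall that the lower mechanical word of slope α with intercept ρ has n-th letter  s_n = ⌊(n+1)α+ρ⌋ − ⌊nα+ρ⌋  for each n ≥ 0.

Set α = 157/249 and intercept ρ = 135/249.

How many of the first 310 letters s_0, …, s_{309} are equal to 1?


#1s = Σ_{n=0}^{309} s_n = Σ_{n=0}^{309} (⌊(n+1)α+ρ⌋ − ⌊nα+ρ⌋)
the sum telescopes: every ⌊nα+ρ⌋ with 0 < n < 310 appears once with + and once with −, leaving ⌊310α+ρ⌋ − ⌊0·α+ρ⌋
310α + ρ = (310·157 + 135) / 249 = 48805/249
ρ = 135/249
⌊48805/249⌋ = 196,  ⌊135/249⌋ = 0
#1s = 196 − 0 = 196

196


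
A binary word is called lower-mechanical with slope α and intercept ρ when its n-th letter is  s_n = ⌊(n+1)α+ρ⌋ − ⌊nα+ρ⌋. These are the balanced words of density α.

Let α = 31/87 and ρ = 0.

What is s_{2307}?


0

(n+1)α + ρ = (2308·31) / 87 = 71548/87
nα + ρ     = (2307·31) / 87 = 71517/87
⌊71548/87⌋ = 822,  ⌊71517/87⌋ = 822
s_{2307} = 822 − 822 = 0


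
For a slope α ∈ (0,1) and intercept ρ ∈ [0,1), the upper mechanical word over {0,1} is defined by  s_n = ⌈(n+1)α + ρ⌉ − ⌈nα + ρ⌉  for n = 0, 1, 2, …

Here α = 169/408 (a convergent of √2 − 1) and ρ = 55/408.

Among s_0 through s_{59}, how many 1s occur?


#1s = Σ_{n=0}^{59} s_n = Σ_{n=0}^{59} (⌈(n+1)α+ρ⌉ − ⌈nα+ρ⌉)
the sum telescopes: every ⌈nα+ρ⌉ with 0 < n < 60 appears once with + and once with −, leaving ⌈60α+ρ⌉ − ⌈0·α+ρ⌉
60α + ρ = (60·169 + 55) / 408 = 10195/408
ρ = 55/408
⌈10195/408⌉ = 25,  ⌈55/408⌉ = 1
#1s = 25 − 1 = 24

24


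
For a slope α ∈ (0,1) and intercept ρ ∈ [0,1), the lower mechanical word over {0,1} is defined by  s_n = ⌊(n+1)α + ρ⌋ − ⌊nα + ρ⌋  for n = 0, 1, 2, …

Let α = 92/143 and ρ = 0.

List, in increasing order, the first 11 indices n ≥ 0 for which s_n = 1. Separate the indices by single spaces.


1 3 4 6 7 9 10 12 13 15 17

n=0: ⌊92/143⌋−⌊0/143⌋ = 0−0 = 0
n=1: ⌊184/143⌋−⌊92/143⌋ = 1−0 = 1  ← one
n=2: ⌊276/143⌋−⌊184/143⌋ = 1−1 = 0
n=3: ⌊368/143⌋−⌊276/143⌋ = 2−1 = 1  ← one
n=4: ⌊460/143⌋−⌊368/143⌋ = 3−2 = 1  ← one
n=5: ⌊552/143⌋−⌊460/143⌋ = 3−3 = 0
n=6: ⌊644/143⌋−⌊552/143⌋ = 4−3 = 1  ← one
n=7: ⌊736/143⌋−⌊644/143⌋ = 5−4 = 1  ← one
n=8: ⌊828/143⌋−⌊736/143⌋ = 5−5 = 0
n=9: ⌊920/143⌋−⌊828/143⌋ = 6−5 = 1  ← one
n=10: ⌊1012/143⌋−⌊920/143⌋ = 7−6 = 1  ← one
n=11: ⌊1104/143⌋−⌊1012/143⌋ = 7−7 = 0
n=12: ⌊1196/143⌋−⌊1104/143⌋ = 8−7 = 1  ← one
n=13: ⌊1288/143⌋−⌊1196/143⌋ = 9−8 = 1  ← one
n=14: ⌊1380/143⌋−⌊1288/143⌋ = 9−9 = 0
n=15: ⌊1472/143⌋−⌊1380/143⌋ = 10−9 = 1  ← one
n=16: ⌊1564/143⌋−⌊1472/143⌋ = 10−10 = 0
n=17: ⌊1656/143⌋−⌊1564/143⌋ = 11−10 = 1  ← one
positions of the first 11 ones: 1 3 4 6 7 9 10 12 13 15 17


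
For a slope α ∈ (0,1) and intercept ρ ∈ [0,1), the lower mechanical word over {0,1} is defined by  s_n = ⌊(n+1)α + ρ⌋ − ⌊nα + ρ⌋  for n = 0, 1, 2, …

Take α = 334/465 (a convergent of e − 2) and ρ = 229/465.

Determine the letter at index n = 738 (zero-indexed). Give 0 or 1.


1

(n+1)α + ρ = (739·334 + 229) / 465 = 247055/465
nα + ρ     = (738·334 + 229) / 465 = 246721/465
⌊247055/465⌋ = 531,  ⌊246721/465⌋ = 530
s_{738} = 531 − 530 = 1


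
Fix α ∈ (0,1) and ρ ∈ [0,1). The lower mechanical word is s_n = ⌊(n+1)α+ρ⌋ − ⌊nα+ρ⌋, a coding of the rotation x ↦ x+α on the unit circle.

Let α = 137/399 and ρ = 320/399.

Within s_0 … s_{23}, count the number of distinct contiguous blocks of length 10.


7

t_n = ⌊(n·137+320)/399⌋ for n = 0 … 24:
  n=0…9: ⌊320/399⌋=0 ⌊457/399⌋=1 ⌊594/399⌋=1 ⌊731/399⌋=1 ⌊868/399⌋=2 ⌊1005/399⌋=2 ⌊1142/399⌋=2 ⌊1279/399⌋=3 ⌊1416/399⌋=3 ⌊1553/399⌋=3
  n=10…19: ⌊1690/399⌋=4 ⌊1827/399⌋=4 ⌊1964/399⌋=4 ⌊2101/399⌋=5 ⌊2238/399⌋=5 ⌊2375/399⌋=5 ⌊2512/399⌋=6 ⌊2649/399⌋=6 ⌊2786/399⌋=6 ⌊2923/399⌋=7
  n=20…24: ⌊3060/399⌋=7 ⌊3197/399⌋=8 ⌊3334/399⌋=8 ⌊3471/399⌋=8 ⌊3608/399⌋=9
s_n = t_(n+1) − t_n for n = 0 … 23 gives
prefix = 100100100100100100101001
slide a length-10 window over [0..9] … [14..23] (15 windows); first occurrence of each distinct factor:
  [  0..  9] 1001001001
  [  1.. 10] 0010010010
  [  2.. 11] 0100100100
  [ 11.. 20] 0100100101
  [ 12.. 21] 1001001010
  [ 13.. 22] 0010010100
  [ 14.. 23] 0100101001
  (the other 8 windows repeat one of these)
distinct factors: {0010010010, 0010010100, 0100100100, 0100100101, 0100101001, 1001001001, 1001001010}
count = 7  (Sturmian bound for length 10 is 11)


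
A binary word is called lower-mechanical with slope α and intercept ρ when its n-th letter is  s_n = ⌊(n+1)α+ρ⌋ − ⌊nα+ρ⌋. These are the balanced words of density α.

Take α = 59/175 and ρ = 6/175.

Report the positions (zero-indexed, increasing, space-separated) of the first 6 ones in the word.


2 5 8 11 14 17

n=0: ⌊65/175⌋−⌊6/175⌋ = 0−0 = 0
n=1: ⌊124/175⌋−⌊65/175⌋ = 0−0 = 0
n=2: ⌊183/175⌋−⌊124/175⌋ = 1−0 = 1  ← one
n=3: ⌊242/175⌋−⌊183/175⌋ = 1−1 = 0
n=4: ⌊301/175⌋−⌊242/175⌋ = 1−1 = 0
n=5: ⌊360/175⌋−⌊301/175⌋ = 2−1 = 1  ← one
n=6: ⌊419/175⌋−⌊360/175⌋ = 2−2 = 0
n=7: ⌊478/175⌋−⌊419/175⌋ = 2−2 = 0
n=8: ⌊537/175⌋−⌊478/175⌋ = 3−2 = 1  ← one
n=9: ⌊596/175⌋−⌊537/175⌋ = 3−3 = 0
n=10: ⌊655/175⌋−⌊596/175⌋ = 3−3 = 0
n=11: ⌊714/175⌋−⌊655/175⌋ = 4−3 = 1  ← one
n=12: ⌊773/175⌋−⌊714/175⌋ = 4−4 = 0
n=13: ⌊832/175⌋−⌊773/175⌋ = 4−4 = 0
n=14: ⌊891/175⌋−⌊832/175⌋ = 5−4 = 1  ← one
n=15: ⌊950/175⌋−⌊891/175⌋ = 5−5 = 0
n=16: ⌊1009/175⌋−⌊950/175⌋ = 5−5 = 0
n=17: ⌊1068/175⌋−⌊1009/175⌋ = 6−5 = 1  ← one
positions of the first 6 ones: 2 5 8 11 14 17


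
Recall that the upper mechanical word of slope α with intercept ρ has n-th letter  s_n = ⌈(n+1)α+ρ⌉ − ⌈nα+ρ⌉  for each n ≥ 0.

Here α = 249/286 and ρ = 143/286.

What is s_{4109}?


1

(n+1)α + ρ = (4110·249 + 143) / 286 = 1023533/286
nα + ρ     = (4109·249 + 143) / 286 = 1023284/286
⌈1023533/286⌉ = 3579,  ⌈1023284/286⌉ = 3578
s_{4109} = 3579 − 3578 = 1


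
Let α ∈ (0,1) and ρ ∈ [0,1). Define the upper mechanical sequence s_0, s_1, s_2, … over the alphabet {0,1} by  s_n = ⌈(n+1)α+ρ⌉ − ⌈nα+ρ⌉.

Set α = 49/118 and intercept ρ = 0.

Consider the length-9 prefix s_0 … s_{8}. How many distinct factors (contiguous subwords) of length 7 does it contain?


3

t_n = ⌈(n·49)/118⌉ for n = 0 … 9:
  n=0…9: ⌈0/118⌉=0 ⌈49/118⌉=1 ⌈98/118⌉=1 ⌈147/118⌉=2 ⌈196/118⌉=2 ⌈245/118⌉=3 ⌈294/118⌉=3 ⌈343/118⌉=3 ⌈392/118⌉=4 ⌈441/118⌉=4
s_n = t_(n+1) − t_n for n = 0 … 8 gives
prefix = 101010010
slide a length-7 window over [0..6] … [2..8] (3 windows); first occurrence of each distinct factor:
  [  0..  6] 1010100
  [  1..  7] 0101001
  [  2..  8] 1010010
distinct factors: {0101001, 1010010, 1010100}
count = 3  (Sturmian bound for length 7 is 8)


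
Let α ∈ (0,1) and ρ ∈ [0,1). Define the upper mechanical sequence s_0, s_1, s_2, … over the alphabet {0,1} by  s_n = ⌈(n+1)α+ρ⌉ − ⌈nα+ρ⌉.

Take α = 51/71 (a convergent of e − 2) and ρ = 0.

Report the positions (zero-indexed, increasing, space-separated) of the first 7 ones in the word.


0 1 2 4 5 6 8

n=0: ⌈51/71⌉−⌈0/71⌉ = 1−0 = 1  ← one
n=1: ⌈102/71⌉−⌈51/71⌉ = 2−1 = 1  ← one
n=2: ⌈153/71⌉−⌈102/71⌉ = 3−2 = 1  ← one
n=3: ⌈204/71⌉−⌈153/71⌉ = 3−3 = 0
n=4: ⌈255/71⌉−⌈204/71⌉ = 4−3 = 1  ← one
n=5: ⌈306/71⌉−⌈255/71⌉ = 5−4 = 1  ← one
n=6: ⌈357/71⌉−⌈306/71⌉ = 6−5 = 1  ← one
n=7: ⌈408/71⌉−⌈357/71⌉ = 6−6 = 0
n=8: ⌈459/71⌉−⌈408/71⌉ = 7−6 = 1  ← one
positions of the first 7 ones: 0 1 2 4 5 6 8


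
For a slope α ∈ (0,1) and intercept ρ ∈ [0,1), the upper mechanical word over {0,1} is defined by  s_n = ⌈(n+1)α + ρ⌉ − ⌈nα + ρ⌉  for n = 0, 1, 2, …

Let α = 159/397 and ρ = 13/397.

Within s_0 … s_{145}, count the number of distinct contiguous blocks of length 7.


5

t_n = ⌈(n·159+13)/397⌉ for n = 0 … 146:
  n=0…9: ⌈13/397⌉=1 ⌈172/397⌉=1 ⌈331/397⌉=1 ⌈490/397⌉=2 ⌈649/397⌉=2 ⌈808/397⌉=3 ⌈967/397⌉=3 ⌈1126/397⌉=3 ⌈1285/397⌉=4 ⌈1444/397⌉=4
  n=10…19: ⌈1603/397⌉=5 ⌈1762/397⌉=5 ⌈1921/397⌉=5 ⌈2080/397⌉=6 ⌈2239/397⌉=6 ⌈2398/397⌉=7 ⌈2557/397⌉=7 ⌈2716/397⌉=7 ⌈2875/397⌉=8 ⌈3034/397⌉=8
  n=20…29: ⌈3193/397⌉=9 ⌈3352/397⌉=9 ⌈3511/397⌉=9 ⌈3670/397⌉=10 ⌈3829/397⌉=10 ⌈3988/397⌉=11 ⌈4147/397⌉=11 ⌈4306/397⌉=11 ⌈4465/397⌉=12 ⌈4624/397⌉=12
  n=30…39: ⌈4783/397⌉=13 ⌈4942/397⌉=13 ⌈5101/397⌉=13 ⌈5260/397⌉=14 ⌈5419/397⌉=14 ⌈5578/397⌉=15 ⌈5737/397⌉=15 ⌈5896/397⌉=15 ⌈6055/397⌉=16 ⌈6214/397⌉=16
  n=40…49: ⌈6373/397⌉=17 ⌈6532/397⌉=17 ⌈6691/397⌉=17 ⌈6850/397⌉=18 ⌈7009/397⌉=18 ⌈7168/397⌉=19 ⌈7327/397⌉=19 ⌈7486/397⌉=19 ⌈7645/397⌉=20 ⌈7804/397⌉=20
  n=50…59: ⌈7963/397⌉=21 ⌈8122/397⌉=21 ⌈8281/397⌉=21 ⌈8440/397⌉=22 ⌈8599/397⌉=22 ⌈8758/397⌉=23 ⌈8917/397⌉=23 ⌈9076/397⌉=23 ⌈9235/397⌉=24 ⌈9394/397⌉=24
  n=60…69: ⌈9553/397⌉=25 ⌈9712/397⌉=25 ⌈9871/397⌉=25 ⌈10030/397⌉=26 ⌈10189/397⌉=26 ⌈10348/397⌉=27 ⌈10507/397⌉=27 ⌈10666/397⌉=27 ⌈10825/397⌉=28 ⌈10984/397⌉=28
  n=70…79: ⌈11143/397⌉=29 ⌈11302/397⌉=29 ⌈11461/397⌉=29 ⌈11620/397⌉=30 ⌈11779/397⌉=30 ⌈11938/397⌉=31 ⌈12097/397⌉=31 ⌈12256/397⌉=31 ⌈12415/397⌉=32 ⌈12574/397⌉=32
  n=80…89: ⌈12733/397⌉=33 ⌈12892/397⌉=33 ⌈13051/397⌉=33 ⌈13210/397⌉=34 ⌈13369/397⌉=34 ⌈13528/397⌉=35 ⌈13687/397⌉=35 ⌈13846/397⌉=35 ⌈14005/397⌉=36 ⌈14164/397⌉=36
  n=90…99: ⌈14323/397⌉=37 ⌈14482/397⌉=37 ⌈14641/397⌉=37 ⌈14800/397⌉=38 ⌈14959/397⌉=38 ⌈15118/397⌉=39 ⌈15277/397⌉=39 ⌈15436/397⌉=39 ⌈15595/397⌉=40 ⌈15754/397⌉=40
  n=100…109: ⌈15913/397⌉=41 ⌈16072/397⌉=41 ⌈16231/397⌉=41 ⌈16390/397⌉=42 ⌈16549/397⌉=42 ⌈16708/397⌉=43 ⌈16867/397⌉=43 ⌈17026/397⌉=43 ⌈17185/397⌉=44 ⌈17344/397⌉=44
  n=110…119: ⌈17503/397⌉=45 ⌈17662/397⌉=45 ⌈17821/397⌉=45 ⌈17980/397⌉=46 ⌈18139/397⌉=46 ⌈18298/397⌉=47 ⌈18457/397⌉=47 ⌈18616/397⌉=47 ⌈18775/397⌉=48 ⌈18934/397⌉=48
  n=120…129: ⌈19093/397⌉=49 ⌈19252/397⌉=49 ⌈19411/397⌉=49 ⌈19570/397⌉=50 ⌈19729/397⌉=50 ⌈19888/397⌉=51 ⌈20047/397⌉=51 ⌈20206/397⌉=51 ⌈20365/397⌉=52 ⌈20524/397⌉=52
  n=130…139: ⌈20683/397⌉=53 ⌈20842/397⌉=53 ⌈21001/397⌉=53 ⌈21160/397⌉=54 ⌈21319/397⌉=54 ⌈21478/397⌉=55 ⌈21637/397⌉=55 ⌈21796/397⌉=55 ⌈21955/397⌉=56 ⌈22114/397⌉=56
  n=140…146: ⌈22273/397⌉=57 ⌈22432/397⌉=57 ⌈22591/397⌉=57 ⌈22750/397⌉=58 ⌈22909/397⌉=58 ⌈23068/397⌉=59 ⌈23227/397⌉=59
s_n = t_(n+1) − t_n for n = 0 … 145 gives
prefix = 00101001010010100101001010010100101001010010100101001010010100101001010010100101001010010100101001010010100101001010010100101001010010100101001010
slide a length-7 window over [0..6] … [139..145] (140 windows); first occurrence of each distinct factor:
  [  0..  6] 0010100
  [  1..  7] 0101001
  [  2..  8] 1010010
  [  3..  9] 0100101
  [  4.. 10] 1001010
  (the other 135 windows repeat one of these)
distinct factors: {0010100, 0100101, 0101001, 1001010, 1010010}
count = 5  (Sturmian bound for length 7 is 8)


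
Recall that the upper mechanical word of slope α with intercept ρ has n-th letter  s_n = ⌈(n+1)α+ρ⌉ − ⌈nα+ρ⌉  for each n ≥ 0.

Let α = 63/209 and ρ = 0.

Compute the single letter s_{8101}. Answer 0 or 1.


1

(n+1)α + ρ = (8102·63) / 209 = 510426/209
nα + ρ     = (8101·63) / 209 = 510363/209
⌈510426/209⌉ = 2443,  ⌈510363/209⌉ = 2442
s_{8101} = 2443 − 2442 = 1


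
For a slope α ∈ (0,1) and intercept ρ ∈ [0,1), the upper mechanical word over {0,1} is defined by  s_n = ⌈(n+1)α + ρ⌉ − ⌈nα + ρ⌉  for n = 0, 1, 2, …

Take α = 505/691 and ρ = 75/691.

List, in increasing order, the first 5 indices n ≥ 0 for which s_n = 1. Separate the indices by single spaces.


n=0: ⌈580/691⌉−⌈75/691⌉ = 1−1 = 0
n=1: ⌈1085/691⌉−⌈580/691⌉ = 2−1 = 1  ← one
n=2: ⌈1590/691⌉−⌈1085/691⌉ = 3−2 = 1  ← one
n=3: ⌈2095/691⌉−⌈1590/691⌉ = 4−3 = 1  ← one
n=4: ⌈2600/691⌉−⌈2095/691⌉ = 4−4 = 0
n=5: ⌈3105/691⌉−⌈2600/691⌉ = 5−4 = 1  ← one
n=6: ⌈3610/691⌉−⌈3105/691⌉ = 6−5 = 1  ← one
positions of the first 5 ones: 1 2 3 5 6

1 2 3 5 6


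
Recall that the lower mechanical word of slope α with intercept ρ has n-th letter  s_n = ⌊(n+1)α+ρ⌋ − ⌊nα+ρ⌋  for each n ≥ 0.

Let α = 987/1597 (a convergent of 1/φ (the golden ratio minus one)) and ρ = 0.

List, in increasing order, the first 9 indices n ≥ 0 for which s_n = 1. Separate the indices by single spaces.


n=0: ⌊987/1597⌋−⌊0/1597⌋ = 0−0 = 0
n=1: ⌊1974/1597⌋−⌊987/1597⌋ = 1−0 = 1  ← one
n=2: ⌊2961/1597⌋−⌊1974/1597⌋ = 1−1 = 0
n=3: ⌊3948/1597⌋−⌊2961/1597⌋ = 2−1 = 1  ← one
n=4: ⌊4935/1597⌋−⌊3948/1597⌋ = 3−2 = 1  ← one
n=5: ⌊5922/1597⌋−⌊4935/1597⌋ = 3−3 = 0
n=6: ⌊6909/1597⌋−⌊5922/1597⌋ = 4−3 = 1  ← one
n=7: ⌊7896/1597⌋−⌊6909/1597⌋ = 4−4 = 0
n=8: ⌊8883/1597⌋−⌊7896/1597⌋ = 5−4 = 1  ← one
n=9: ⌊9870/1597⌋−⌊8883/1597⌋ = 6−5 = 1  ← one
n=10: ⌊10857/1597⌋−⌊9870/1597⌋ = 6−6 = 0
n=11: ⌊11844/1597⌋−⌊10857/1597⌋ = 7−6 = 1  ← one
n=12: ⌊12831/1597⌋−⌊11844/1597⌋ = 8−7 = 1  ← one
n=13: ⌊13818/1597⌋−⌊12831/1597⌋ = 8−8 = 0
n=14: ⌊14805/1597⌋−⌊13818/1597⌋ = 9−8 = 1  ← one
positions of the first 9 ones: 1 3 4 6 8 9 11 12 14

1 3 4 6 8 9 11 12 14


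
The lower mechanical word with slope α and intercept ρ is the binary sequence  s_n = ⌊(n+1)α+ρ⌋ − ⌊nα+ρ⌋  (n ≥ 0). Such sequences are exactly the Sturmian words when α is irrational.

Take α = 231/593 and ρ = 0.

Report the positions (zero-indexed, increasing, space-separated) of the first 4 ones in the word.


2 5 7 10

n=0: ⌊231/593⌋−⌊0/593⌋ = 0−0 = 0
n=1: ⌊462/593⌋−⌊231/593⌋ = 0−0 = 0
n=2: ⌊693/593⌋−⌊462/593⌋ = 1−0 = 1  ← one
n=3: ⌊924/593⌋−⌊693/593⌋ = 1−1 = 0
n=4: ⌊1155/593⌋−⌊924/593⌋ = 1−1 = 0
n=5: ⌊1386/593⌋−⌊1155/593⌋ = 2−1 = 1  ← one
n=6: ⌊1617/593⌋−⌊1386/593⌋ = 2−2 = 0
n=7: ⌊1848/593⌋−⌊1617/593⌋ = 3−2 = 1  ← one
n=8: ⌊2079/593⌋−⌊1848/593⌋ = 3−3 = 0
n=9: ⌊2310/593⌋−⌊2079/593⌋ = 3−3 = 0
n=10: ⌊2541/593⌋−⌊2310/593⌋ = 4−3 = 1  ← one
positions of the first 4 ones: 2 5 7 10


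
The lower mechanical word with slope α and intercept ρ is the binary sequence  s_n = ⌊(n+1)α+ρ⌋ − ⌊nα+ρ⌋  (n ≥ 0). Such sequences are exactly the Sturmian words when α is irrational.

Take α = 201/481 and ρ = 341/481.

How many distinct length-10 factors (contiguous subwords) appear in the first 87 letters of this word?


11

t_n = ⌊(n·201+341)/481⌋ for n = 0 … 87:
  n=0…9: ⌊341/481⌋=0 ⌊542/481⌋=1 ⌊743/481⌋=1 ⌊944/481⌋=1 ⌊1145/481⌋=2 ⌊1346/481⌋=2 ⌊1547/481⌋=3 ⌊1748/481⌋=3 ⌊1949/481⌋=4 ⌊2150/481⌋=4
  n=10…19: ⌊2351/481⌋=4 ⌊2552/481⌋=5 ⌊2753/481⌋=5 ⌊2954/481⌋=6 ⌊3155/481⌋=6 ⌊3356/481⌋=6 ⌊3557/481⌋=7 ⌊3758/481⌋=7 ⌊3959/481⌋=8 ⌊4160/481⌋=8
  n=20…29: ⌊4361/481⌋=9 ⌊4562/481⌋=9 ⌊4763/481⌋=9 ⌊4964/481⌋=10 ⌊5165/481⌋=10 ⌊5366/481⌋=11 ⌊5567/481⌋=11 ⌊5768/481⌋=11 ⌊5969/481⌋=12 ⌊6170/481⌋=12
  n=30…39: ⌊6371/481⌋=13 ⌊6572/481⌋=13 ⌊6773/481⌋=14 ⌊6974/481⌋=14 ⌊7175/481⌋=14 ⌊7376/481⌋=15 ⌊7577/481⌋=15 ⌊7778/481⌋=16 ⌊7979/481⌋=16 ⌊8180/481⌋=17
  n=40…49: ⌊8381/481⌋=17 ⌊8582/481⌋=17 ⌊8783/481⌋=18 ⌊8984/481⌋=18 ⌊9185/481⌋=19 ⌊9386/481⌋=19 ⌊9587/481⌋=19 ⌊9788/481⌋=20 ⌊9989/481⌋=20 ⌊10190/481⌋=21
  n=50…59: ⌊10391/481⌋=21 ⌊10592/481⌋=22 ⌊10793/481⌋=22 ⌊10994/481⌋=22 ⌊11195/481⌋=23 ⌊11396/481⌋=23 ⌊11597/481⌋=24 ⌊11798/481⌋=24 ⌊11999/481⌋=24 ⌊12200/481⌋=25
  n=60…69: ⌊12401/481⌋=25 ⌊12602/481⌋=26 ⌊12803/481⌋=26 ⌊13004/481⌋=27 ⌊13205/481⌋=27 ⌊13406/481⌋=27 ⌊13607/481⌋=28 ⌊13808/481⌋=28 ⌊14009/481⌋=29 ⌊14210/481⌋=29
  n=70…79: ⌊14411/481⌋=29 ⌊14612/481⌋=30 ⌊14813/481⌋=30 ⌊15014/481⌋=31 ⌊15215/481⌋=31 ⌊15416/481⌋=32 ⌊15617/481⌋=32 ⌊15818/481⌋=32 ⌊16019/481⌋=33 ⌊16220/481⌋=33
  n=80…87: ⌊16421/481⌋=34 ⌊16622/481⌋=34 ⌊16823/481⌋=34 ⌊17024/481⌋=35 ⌊17225/481⌋=35 ⌊17426/481⌋=36 ⌊17627/481⌋=36 ⌊17828/481⌋=37
s_n = t_(n+1) − t_n for n = 0 … 86 gives
prefix = 100101010010100101010010100101010010101001010010101001010010101001010010101001010010101
slide a length-10 window over [0..9] … [77..86] (78 windows); first occurrence of each distinct factor:
  [  0..  9] 1001010100
  [  1.. 10] 0010101001
  [  2.. 11] 0101010010
  [  3.. 12] 1010100101
  [  4.. 13] 0101001010
  [  5.. 14] 1010010100
  [  6.. 15] 0100101001
  [  7.. 16] 1001010010
  [  8.. 17] 0010100101
  [ 10.. 19] 1010010101
  [ 11.. 20] 0100101010
  (the other 67 windows repeat one of these)
distinct factors: {0010100101, 0010101001, 0100101001, 0100101010, 0101001010, 0101010010, 1001010010, 1001010100, 1010010100, 1010010101, 1010100101}
count = 11  (Sturmian bound for length 10 is 11)


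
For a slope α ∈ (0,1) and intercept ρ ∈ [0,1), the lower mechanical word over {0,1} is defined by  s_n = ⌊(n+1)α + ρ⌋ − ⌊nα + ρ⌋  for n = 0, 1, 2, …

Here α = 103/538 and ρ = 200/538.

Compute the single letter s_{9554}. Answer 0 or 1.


0

(n+1)α + ρ = (9555·103 + 200) / 538 = 984365/538
nα + ρ     = (9554·103 + 200) / 538 = 984262/538
⌊984365/538⌋ = 1829,  ⌊984262/538⌋ = 1829
s_{9554} = 1829 − 1829 = 0


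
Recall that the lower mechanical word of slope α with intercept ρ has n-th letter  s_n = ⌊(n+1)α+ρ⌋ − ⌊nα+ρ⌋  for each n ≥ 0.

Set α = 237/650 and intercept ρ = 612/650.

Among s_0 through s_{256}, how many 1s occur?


94

#1s = Σ_{n=0}^{256} s_n = Σ_{n=0}^{256} (⌊(n+1)α+ρ⌋ − ⌊nα+ρ⌋)
the sum telescopes: every ⌊nα+ρ⌋ with 0 < n < 257 appears once with + and once with −, leaving ⌊257α+ρ⌋ − ⌊0·α+ρ⌋
257α + ρ = (257·237 + 612) / 650 = 61521/650
ρ = 612/650
⌊61521/650⌋ = 94,  ⌊612/650⌋ = 0
#1s = 94 − 0 = 94


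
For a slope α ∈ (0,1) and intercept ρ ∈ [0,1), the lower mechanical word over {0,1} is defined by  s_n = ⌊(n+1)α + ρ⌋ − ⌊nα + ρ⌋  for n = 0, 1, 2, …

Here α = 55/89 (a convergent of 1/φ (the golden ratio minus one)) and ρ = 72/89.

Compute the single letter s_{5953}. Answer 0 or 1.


1

(n+1)α + ρ = (5954·55 + 72) / 89 = 327542/89
nα + ρ     = (5953·55 + 72) / 89 = 327487/89
⌊327542/89⌋ = 3680,  ⌊327487/89⌋ = 3679
s_{5953} = 3680 − 3679 = 1


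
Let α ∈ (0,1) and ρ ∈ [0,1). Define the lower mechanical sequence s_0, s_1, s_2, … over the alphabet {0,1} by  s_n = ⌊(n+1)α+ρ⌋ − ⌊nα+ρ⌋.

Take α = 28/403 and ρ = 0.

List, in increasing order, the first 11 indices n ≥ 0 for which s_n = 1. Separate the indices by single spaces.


14 28 43 57 71 86 100 115 129 143 158

n=0: ⌊28/403⌋−⌊0/403⌋ = 0−0 = 0
n=1: ⌊56/403⌋−⌊28/403⌋ = 0−0 = 0
  …
n=14: ⌊420/403⌋−⌊392/403⌋ = 1−0 = 1  ← one
n=15: ⌊448/403⌋−⌊420/403⌋ = 1−1 = 0
n=16: ⌊476/403⌋−⌊448/403⌋ = 1−1 = 0
  …
n=28: ⌊812/403⌋−⌊784/403⌋ = 2−1 = 1  ← one
n=29: ⌊840/403⌋−⌊812/403⌋ = 2−2 = 0
n=30: ⌊868/403⌋−⌊840/403⌋ = 2−2 = 0
  …
n=43: ⌊1232/403⌋−⌊1204/403⌋ = 3−2 = 1  ← one
n=44: ⌊1260/403⌋−⌊1232/403⌋ = 3−3 = 0
n=45: ⌊1288/403⌋−⌊1260/403⌋ = 3−3 = 0
  …
n=57: ⌊1624/403⌋−⌊1596/403⌋ = 4−3 = 1  ← one
n=58: ⌊1652/403⌋−⌊1624/403⌋ = 4−4 = 0
n=59: ⌊1680/403⌋−⌊1652/403⌋ = 4−4 = 0
  …
n=71: ⌊2016/403⌋−⌊1988/403⌋ = 5−4 = 1  ← one
n=72: ⌊2044/403⌋−⌊2016/403⌋ = 5−5 = 0
n=73: ⌊2072/403⌋−⌊2044/403⌋ = 5−5 = 0
  …
n=86: ⌊2436/403⌋−⌊2408/403⌋ = 6−5 = 1  ← one
n=87: ⌊2464/403⌋−⌊2436/403⌋ = 6−6 = 0
n=88: ⌊2492/403⌋−⌊2464/403⌋ = 6−6 = 0
  …
n=100: ⌊2828/403⌋−⌊2800/403⌋ = 7−6 = 1  ← one
n=101: ⌊2856/403⌋−⌊2828/403⌋ = 7−7 = 0
n=102: ⌊2884/403⌋−⌊2856/403⌋ = 7−7 = 0
  …
n=115: ⌊3248/403⌋−⌊3220/403⌋ = 8−7 = 1  ← one
n=116: ⌊3276/403⌋−⌊3248/403⌋ = 8−8 = 0
n=117: ⌊3304/403⌋−⌊3276/403⌋ = 8−8 = 0
  …
n=129: ⌊3640/403⌋−⌊3612/403⌋ = 9−8 = 1  ← one
n=130: ⌊3668/403⌋−⌊3640/403⌋ = 9−9 = 0
n=131: ⌊3696/403⌋−⌊3668/403⌋ = 9−9 = 0
  …
n=143: ⌊4032/403⌋−⌊4004/403⌋ = 10−9 = 1  ← one
n=144: ⌊4060/403⌋−⌊4032/403⌋ = 10−10 = 0
n=145: ⌊4088/403⌋−⌊4060/403⌋ = 10−10 = 0
  …
n=158: ⌊4452/403⌋−⌊4424/403⌋ = 11−10 = 1  ← one
positions of the first 11 ones: 14 28 43 57 71 86 100 115 129 143 158
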